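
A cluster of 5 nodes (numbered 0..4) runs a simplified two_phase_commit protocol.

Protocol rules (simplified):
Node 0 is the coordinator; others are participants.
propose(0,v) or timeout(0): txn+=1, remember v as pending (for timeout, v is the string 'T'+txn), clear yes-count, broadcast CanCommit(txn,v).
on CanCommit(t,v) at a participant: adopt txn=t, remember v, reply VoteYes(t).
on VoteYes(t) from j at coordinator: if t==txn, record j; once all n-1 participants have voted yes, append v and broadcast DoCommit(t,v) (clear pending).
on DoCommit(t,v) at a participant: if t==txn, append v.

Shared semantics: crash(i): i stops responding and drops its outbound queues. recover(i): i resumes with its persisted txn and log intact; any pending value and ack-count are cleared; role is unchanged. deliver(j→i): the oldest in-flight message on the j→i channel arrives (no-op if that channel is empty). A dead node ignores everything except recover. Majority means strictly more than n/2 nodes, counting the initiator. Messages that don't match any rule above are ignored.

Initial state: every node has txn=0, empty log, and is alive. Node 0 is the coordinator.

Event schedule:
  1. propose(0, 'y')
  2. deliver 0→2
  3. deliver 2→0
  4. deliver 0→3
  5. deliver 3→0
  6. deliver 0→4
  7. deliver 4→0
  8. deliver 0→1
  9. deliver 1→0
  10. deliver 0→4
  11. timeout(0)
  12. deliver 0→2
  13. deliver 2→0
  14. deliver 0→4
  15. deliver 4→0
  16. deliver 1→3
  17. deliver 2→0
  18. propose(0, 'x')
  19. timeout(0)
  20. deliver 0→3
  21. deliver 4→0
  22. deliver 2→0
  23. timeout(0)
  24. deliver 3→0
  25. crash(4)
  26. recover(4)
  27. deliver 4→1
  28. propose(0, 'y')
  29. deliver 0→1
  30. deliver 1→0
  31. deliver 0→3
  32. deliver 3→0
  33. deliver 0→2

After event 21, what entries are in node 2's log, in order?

after 1 — propose(0,'y'): n0:coor/t1/[-]
after 2 — deliver 0→2: n2:part/t1/[-]
after 3 — deliver 2→0: ·
after 4 — deliver 0→3: n3:part/t1/[-]
after 5 — deliver 3→0: ·
after 6 — deliver 0→4: n4:part/t1/[-]
after 7 — deliver 4→0: ·
after 8 — deliver 0→1: n1:part/t1/[-]
after 9 — deliver 1→0: n0:coor/t1/[y]
after 10 — deliver 0→4: n4:part/t1/[y]
after 11 — timeout(0): n0:coor/t2/[y]
after 12 — deliver 0→2: n2:part/t1/[y]
after 13 — deliver 2→0: ·
after 14 — deliver 0→4: n4:part/t2/[y]
after 15 — deliver 4→0: ·
after 16 — deliver 1→3: ·
after 17 — deliver 2→0: ·
after 18 — propose(0,'x'): n0:coor/t3/[y]
after 19 — timeout(0): n0:coor/t4/[y]
after 20 — deliver 0→3: n3:part/t1/[y]
after 21 — deliver 4→0: ·

y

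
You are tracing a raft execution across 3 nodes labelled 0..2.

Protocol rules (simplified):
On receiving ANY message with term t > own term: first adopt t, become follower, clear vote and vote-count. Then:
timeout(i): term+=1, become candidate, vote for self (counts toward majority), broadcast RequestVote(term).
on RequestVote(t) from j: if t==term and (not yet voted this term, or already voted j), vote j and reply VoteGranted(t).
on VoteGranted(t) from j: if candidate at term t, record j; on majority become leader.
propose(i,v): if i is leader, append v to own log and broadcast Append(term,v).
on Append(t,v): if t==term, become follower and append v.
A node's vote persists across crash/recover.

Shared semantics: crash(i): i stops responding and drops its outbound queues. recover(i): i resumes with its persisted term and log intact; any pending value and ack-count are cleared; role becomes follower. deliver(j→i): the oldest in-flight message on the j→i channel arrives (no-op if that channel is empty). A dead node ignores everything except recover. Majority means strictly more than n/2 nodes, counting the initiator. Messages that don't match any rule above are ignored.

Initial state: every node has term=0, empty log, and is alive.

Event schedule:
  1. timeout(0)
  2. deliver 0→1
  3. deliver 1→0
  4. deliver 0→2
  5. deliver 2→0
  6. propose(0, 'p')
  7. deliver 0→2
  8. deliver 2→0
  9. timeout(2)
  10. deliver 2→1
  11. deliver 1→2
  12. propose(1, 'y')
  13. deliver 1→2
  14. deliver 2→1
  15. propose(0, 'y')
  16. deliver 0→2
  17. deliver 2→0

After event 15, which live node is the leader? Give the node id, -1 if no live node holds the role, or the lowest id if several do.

0

after 1 — timeout(0): n0:cand/t1/[-]
after 2 — deliver 0→1: n1:foll/t1/[-]
after 3 — deliver 1→0: n0:lead/t1/[-]
after 4 — deliver 0→2: n2:foll/t1/[-]
after 5 — deliver 2→0: ·
after 6 — propose(0,'p'): n0:lead/t1/[p]
after 7 — deliver 0→2: n2:foll/t1/[p]
after 8 — deliver 2→0: ·
after 9 — timeout(2): n2:cand/t2/[p]
after 10 — deliver 2→1: n1:foll/t2/[-]
after 11 — deliver 1→2: n2:lead/t2/[p]
after 12 — propose(1,'y'): ·
after 13 — deliver 1→2: ·
after 14 — deliver 2→1: ·
after 15 — propose(0,'y'): n0:lead/t1/[p,y]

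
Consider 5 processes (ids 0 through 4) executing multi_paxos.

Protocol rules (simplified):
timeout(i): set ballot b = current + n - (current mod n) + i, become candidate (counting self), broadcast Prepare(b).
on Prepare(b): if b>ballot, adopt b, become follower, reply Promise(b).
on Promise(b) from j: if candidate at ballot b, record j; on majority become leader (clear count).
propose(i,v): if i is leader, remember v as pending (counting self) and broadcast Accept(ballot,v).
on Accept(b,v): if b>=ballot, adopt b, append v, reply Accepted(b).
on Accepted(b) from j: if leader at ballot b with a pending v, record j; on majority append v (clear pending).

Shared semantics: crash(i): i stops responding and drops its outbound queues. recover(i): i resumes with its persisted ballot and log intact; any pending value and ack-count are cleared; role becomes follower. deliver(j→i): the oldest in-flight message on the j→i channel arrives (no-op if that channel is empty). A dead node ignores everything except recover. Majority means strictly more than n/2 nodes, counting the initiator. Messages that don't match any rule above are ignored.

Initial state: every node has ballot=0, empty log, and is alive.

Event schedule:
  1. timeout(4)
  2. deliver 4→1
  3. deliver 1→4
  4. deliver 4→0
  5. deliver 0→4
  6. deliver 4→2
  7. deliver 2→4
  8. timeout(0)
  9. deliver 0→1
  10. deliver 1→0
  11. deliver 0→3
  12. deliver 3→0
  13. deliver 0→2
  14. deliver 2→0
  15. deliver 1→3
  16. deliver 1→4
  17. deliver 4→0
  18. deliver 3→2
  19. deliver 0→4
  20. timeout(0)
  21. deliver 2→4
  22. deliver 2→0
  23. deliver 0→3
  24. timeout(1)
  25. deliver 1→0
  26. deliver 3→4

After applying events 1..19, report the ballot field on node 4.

10

after 1 — timeout(4): n4:cand/b9/[-]
after 2 — deliver 4→1: n1:foll/b9/[-]
after 3 — deliver 1→4: ·
after 4 — deliver 4→0: n0:foll/b9/[-]
after 5 — deliver 0→4: n4:lead/b9/[-]
after 6 — deliver 4→2: n2:foll/b9/[-]
after 7 — deliver 2→4: ·
after 8 — timeout(0): n0:cand/b10/[-]
after 9 — deliver 0→1: n1:foll/b10/[-]
after 10 — deliver 1→0: ·
after 11 — deliver 0→3: n3:foll/b10/[-]
after 12 — deliver 3→0: n0:lead/b10/[-]
after 13 — deliver 0→2: n2:foll/b10/[-]
after 14 — deliver 2→0: ·
after 15 — deliver 1→3: ·
after 16 — deliver 1→4: ·
after 17 — deliver 4→0: ·
after 18 — deliver 3→2: ·
after 19 — deliver 0→4: n4:foll/b10/[-]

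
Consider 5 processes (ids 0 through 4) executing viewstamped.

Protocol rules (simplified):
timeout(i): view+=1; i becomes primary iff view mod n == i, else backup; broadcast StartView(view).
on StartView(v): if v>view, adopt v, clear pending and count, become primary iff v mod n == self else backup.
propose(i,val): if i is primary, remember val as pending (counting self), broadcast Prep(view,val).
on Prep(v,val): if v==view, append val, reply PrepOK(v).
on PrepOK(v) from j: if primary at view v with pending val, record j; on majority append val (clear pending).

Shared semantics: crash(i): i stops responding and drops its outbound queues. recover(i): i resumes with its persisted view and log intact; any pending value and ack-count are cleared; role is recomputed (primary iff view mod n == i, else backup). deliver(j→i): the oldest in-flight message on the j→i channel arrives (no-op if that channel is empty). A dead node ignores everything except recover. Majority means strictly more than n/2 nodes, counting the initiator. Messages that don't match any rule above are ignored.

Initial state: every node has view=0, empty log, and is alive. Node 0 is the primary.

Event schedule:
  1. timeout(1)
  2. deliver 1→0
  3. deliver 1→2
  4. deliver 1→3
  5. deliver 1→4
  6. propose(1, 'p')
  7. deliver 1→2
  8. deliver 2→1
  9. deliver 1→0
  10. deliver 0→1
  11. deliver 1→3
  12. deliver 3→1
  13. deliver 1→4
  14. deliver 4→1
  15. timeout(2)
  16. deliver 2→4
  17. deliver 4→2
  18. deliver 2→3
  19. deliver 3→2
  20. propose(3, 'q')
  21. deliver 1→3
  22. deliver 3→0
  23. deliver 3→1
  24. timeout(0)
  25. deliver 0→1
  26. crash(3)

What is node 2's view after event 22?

[1] timeout(1) → N1(prim v1 [-])
[2] deliver 1→0 → N0(back v1 [-])
[3] deliver 1→2 → N2(back v1 [-])
[4] deliver 1→3 → N3(back v1 [-])
[5] deliver 1→4 → N4(back v1 [-])
[6] propose(1,'p') → ∅
[7] deliver 1→2 → N2(back v1 [p])
[8] deliver 2→1 → ∅
[9] deliver 1→0 → N0(back v1 [p])
[10] deliver 0→1 → N1(prim v1 [p])
[11] deliver 1→3 → N3(back v1 [p])
[12] deliver 3→1 → ∅
[13] deliver 1→4 → N4(back v1 [p])
[14] deliver 4→1 → ∅
[15] timeout(2) → N2(prim v2 [p])
[16] deliver 2→4 → N4(back v2 [p])
[17] deliver 4→2 → ∅
[18] deliver 2→3 → N3(back v2 [p])
[19] deliver 3→2 → ∅
[20] propose(3,'q') → ∅
[21] deliver 1→3 → ∅
[22] deliver 3→0 → ∅

2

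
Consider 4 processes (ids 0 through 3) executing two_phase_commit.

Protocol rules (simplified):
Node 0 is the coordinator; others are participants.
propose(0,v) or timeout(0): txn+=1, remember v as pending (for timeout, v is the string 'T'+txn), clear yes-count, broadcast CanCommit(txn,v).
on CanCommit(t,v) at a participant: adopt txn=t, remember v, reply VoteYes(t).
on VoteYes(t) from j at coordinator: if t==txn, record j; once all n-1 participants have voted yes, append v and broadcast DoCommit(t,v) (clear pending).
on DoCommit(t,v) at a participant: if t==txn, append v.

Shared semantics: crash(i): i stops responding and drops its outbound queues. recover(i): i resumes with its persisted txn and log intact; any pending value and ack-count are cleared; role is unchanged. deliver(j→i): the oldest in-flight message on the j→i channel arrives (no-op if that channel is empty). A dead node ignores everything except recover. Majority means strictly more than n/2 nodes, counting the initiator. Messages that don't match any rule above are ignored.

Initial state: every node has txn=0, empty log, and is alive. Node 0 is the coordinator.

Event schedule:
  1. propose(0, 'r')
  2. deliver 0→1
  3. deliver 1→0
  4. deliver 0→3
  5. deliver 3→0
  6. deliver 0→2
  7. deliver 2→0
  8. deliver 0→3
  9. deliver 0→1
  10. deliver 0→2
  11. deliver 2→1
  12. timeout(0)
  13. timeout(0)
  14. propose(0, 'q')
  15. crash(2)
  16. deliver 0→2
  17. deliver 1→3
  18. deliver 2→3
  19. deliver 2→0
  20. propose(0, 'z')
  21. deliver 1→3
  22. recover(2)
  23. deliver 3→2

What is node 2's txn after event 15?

step 1 propose(0,'r'): 0={coor,t=1,log=-}
step 2 deliver 0→1: 1={part,t=1,log=-}
step 3 deliver 1→0: —
step 4 deliver 0→3: 3={part,t=1,log=-}
step 5 deliver 3→0: —
step 6 deliver 0→2: 2={part,t=1,log=-}
step 7 deliver 2→0: 0={coor,t=1,log=r}
step 8 deliver 0→3: 3={part,t=1,log=r}
step 9 deliver 0→1: 1={part,t=1,log=r}
step 10 deliver 0→2: 2={part,t=1,log=r}
step 11 deliver 2→1: —
step 12 timeout(0): 0={coor,t=2,log=r}
step 13 timeout(0): 0={coor,t=3,log=r}
step 14 propose(0,'q'): 0={coor,t=4,log=r}
step 15 crash(2): 2={✗part,t=1,log=r}

1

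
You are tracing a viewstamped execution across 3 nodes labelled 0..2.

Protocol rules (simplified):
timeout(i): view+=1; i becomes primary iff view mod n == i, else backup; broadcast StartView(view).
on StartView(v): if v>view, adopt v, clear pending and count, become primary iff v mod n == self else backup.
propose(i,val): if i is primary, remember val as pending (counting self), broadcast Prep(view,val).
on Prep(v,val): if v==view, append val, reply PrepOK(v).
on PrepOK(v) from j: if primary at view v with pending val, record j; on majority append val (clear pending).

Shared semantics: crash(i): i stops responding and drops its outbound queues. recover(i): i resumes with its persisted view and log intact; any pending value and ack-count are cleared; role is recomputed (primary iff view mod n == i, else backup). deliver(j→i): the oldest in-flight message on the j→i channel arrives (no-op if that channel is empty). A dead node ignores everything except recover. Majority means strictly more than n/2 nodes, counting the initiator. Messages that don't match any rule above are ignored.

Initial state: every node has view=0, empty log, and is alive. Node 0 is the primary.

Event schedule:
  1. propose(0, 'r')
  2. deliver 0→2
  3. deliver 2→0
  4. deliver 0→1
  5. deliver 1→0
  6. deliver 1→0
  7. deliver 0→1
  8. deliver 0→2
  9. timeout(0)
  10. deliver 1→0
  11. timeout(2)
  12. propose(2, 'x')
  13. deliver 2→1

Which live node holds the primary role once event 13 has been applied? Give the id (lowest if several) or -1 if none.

1

1. propose(0,'r'):  nop
2. deliver 0→2:  <2:back v0 r>
3. deliver 2→0:  <0:prim v0 r>
4. deliver 0→1:  <1:back v0 r>
5. deliver 1→0:  nop
6. deliver 1→0:  nop
7. deliver 0→1:  nop
8. deliver 0→2:  nop
9. timeout(0):  <0:back v1 r>
10. deliver 1→0:  nop
11. timeout(2):  <2:back v1 r>
12. propose(2,'x'):  nop
13. deliver 2→1:  <1:prim v1 r>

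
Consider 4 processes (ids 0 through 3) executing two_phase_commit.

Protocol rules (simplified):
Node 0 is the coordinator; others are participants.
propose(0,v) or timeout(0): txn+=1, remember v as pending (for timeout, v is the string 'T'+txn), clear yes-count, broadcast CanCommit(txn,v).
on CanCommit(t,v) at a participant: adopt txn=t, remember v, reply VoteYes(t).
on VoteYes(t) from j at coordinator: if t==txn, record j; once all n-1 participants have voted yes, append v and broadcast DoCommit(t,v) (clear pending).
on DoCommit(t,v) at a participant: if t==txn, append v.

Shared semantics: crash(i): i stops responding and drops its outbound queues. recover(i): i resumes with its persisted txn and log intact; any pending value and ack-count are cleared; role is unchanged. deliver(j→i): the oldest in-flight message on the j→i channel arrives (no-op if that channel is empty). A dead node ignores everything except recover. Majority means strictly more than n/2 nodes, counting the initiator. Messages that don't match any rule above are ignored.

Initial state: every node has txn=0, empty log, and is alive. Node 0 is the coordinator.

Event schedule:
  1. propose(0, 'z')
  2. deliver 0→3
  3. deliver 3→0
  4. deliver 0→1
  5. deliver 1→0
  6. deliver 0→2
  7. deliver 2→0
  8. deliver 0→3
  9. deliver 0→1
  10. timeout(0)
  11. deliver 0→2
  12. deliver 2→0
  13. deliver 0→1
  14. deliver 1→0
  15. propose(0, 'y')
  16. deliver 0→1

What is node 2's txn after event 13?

[1] propose(0,'z') → N0(coor t1 [-])
[2] deliver 0→3 → N3(part t1 [-])
[3] deliver 3→0 → ∅
[4] deliver 0→1 → N1(part t1 [-])
[5] deliver 1→0 → ∅
[6] deliver 0→2 → N2(part t1 [-])
[7] deliver 2→0 → N0(coor t1 [z])
[8] deliver 0→3 → N3(part t1 [z])
[9] deliver 0→1 → N1(part t1 [z])
[10] timeout(0) → N0(coor t2 [z])
[11] deliver 0→2 → N2(part t1 [z])
[12] deliver 2→0 → ∅
[13] deliver 0→1 → N1(part t2 [z])

1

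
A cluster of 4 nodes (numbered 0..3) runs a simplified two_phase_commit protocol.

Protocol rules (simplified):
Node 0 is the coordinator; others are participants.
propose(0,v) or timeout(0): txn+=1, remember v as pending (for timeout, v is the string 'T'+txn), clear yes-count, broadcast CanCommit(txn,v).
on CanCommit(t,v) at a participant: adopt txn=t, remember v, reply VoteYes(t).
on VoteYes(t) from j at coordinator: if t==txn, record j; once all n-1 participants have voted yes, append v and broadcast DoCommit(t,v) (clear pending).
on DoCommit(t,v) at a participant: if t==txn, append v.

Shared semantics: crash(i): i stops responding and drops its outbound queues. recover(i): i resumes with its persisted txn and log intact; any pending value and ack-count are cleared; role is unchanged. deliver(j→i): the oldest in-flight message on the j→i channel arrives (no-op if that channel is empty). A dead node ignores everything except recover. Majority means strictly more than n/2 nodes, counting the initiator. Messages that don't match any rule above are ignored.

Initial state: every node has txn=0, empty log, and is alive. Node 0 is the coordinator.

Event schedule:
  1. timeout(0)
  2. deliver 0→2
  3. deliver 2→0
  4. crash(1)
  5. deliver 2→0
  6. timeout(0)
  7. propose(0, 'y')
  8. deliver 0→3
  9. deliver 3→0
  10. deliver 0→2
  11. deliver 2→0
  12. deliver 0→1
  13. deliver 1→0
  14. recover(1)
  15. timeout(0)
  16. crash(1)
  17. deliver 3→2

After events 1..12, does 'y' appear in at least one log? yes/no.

[1] timeout(0) → N0(coor t1 [-])
[2] deliver 0→2 → N2(part t1 [-])
[3] deliver 2→0 → ∅
[4] crash(1) → N1(✗part t0 [-])
[5] deliver 2→0 → ∅
[6] timeout(0) → N0(coor t2 [-])
[7] propose(0,'y') → N0(coor t3 [-])
[8] deliver 0→3 → N3(part t1 [-])
[9] deliver 3→0 → ∅
[10] deliver 0→2 → N2(part t2 [-])
[11] deliver 2→0 → ∅
[12] deliver 0→1 → ∅

no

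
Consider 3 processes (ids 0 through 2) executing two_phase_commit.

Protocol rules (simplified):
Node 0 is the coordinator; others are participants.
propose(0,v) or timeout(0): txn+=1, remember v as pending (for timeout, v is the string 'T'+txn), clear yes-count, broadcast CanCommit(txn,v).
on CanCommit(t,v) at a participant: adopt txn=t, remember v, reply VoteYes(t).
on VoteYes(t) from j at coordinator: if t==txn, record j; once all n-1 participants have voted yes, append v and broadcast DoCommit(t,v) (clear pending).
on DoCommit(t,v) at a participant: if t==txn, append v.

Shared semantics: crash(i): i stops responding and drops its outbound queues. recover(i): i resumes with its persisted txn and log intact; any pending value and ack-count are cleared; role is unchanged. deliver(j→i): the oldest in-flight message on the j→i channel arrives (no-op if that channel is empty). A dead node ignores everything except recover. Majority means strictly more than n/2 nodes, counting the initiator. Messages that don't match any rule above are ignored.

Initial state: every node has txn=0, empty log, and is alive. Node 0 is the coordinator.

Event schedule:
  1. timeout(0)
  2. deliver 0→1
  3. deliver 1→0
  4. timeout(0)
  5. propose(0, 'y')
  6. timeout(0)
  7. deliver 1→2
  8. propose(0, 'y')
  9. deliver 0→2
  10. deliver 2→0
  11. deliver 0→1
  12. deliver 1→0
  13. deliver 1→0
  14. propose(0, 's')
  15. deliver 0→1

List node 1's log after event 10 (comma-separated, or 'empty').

empty

e1 timeout(0): 0[coor,t=1,-]
e2 deliver 0→1: 1[part,t=1,-]
e3 deliver 1→0: ·
e4 timeout(0): 0[coor,t=2,-]
e5 propose(0,'y'): 0[coor,t=3,-]
e6 timeout(0): 0[coor,t=4,-]
e7 deliver 1→2: ·
e8 propose(0,'y'): 0[coor,t=5,-]
e9 deliver 0→2: 2[part,t=1,-]
e10 deliver 2→0: ·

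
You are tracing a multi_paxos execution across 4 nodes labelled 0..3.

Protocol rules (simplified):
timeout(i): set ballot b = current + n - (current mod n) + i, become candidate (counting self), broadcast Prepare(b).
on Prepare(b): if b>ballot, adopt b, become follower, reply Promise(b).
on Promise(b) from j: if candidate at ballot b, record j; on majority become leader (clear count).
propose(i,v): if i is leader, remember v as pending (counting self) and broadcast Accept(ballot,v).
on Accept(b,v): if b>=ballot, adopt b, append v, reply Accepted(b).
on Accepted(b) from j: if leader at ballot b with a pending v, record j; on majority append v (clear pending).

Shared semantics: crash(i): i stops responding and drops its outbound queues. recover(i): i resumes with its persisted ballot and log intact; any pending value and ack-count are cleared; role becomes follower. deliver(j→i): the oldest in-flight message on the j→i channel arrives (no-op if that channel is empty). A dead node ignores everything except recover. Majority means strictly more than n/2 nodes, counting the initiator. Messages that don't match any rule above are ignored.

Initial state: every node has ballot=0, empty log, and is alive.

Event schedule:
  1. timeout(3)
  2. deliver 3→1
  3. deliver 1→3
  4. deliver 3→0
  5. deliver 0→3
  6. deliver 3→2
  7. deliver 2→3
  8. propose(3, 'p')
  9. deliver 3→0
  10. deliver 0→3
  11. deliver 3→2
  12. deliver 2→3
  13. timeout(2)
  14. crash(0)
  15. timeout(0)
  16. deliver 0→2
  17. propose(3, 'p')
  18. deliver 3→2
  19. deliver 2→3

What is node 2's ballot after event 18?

1. timeout(3):  <3:cand b7 ->
2. deliver 3→1:  <1:foll b7 ->
3. deliver 1→3:  nop
4. deliver 3→0:  <0:foll b7 ->
5. deliver 0→3:  <3:lead b7 ->
6. deliver 3→2:  <2:foll b7 ->
7. deliver 2→3:  nop
8. propose(3,'p'):  nop
9. deliver 3→0:  <0:foll b7 p>
10. deliver 0→3:  nop
11. deliver 3→2:  <2:foll b7 p>
12. deliver 2→3:  <3:lead b7 p>
13. timeout(2):  <2:cand b10 p>
14. crash(0):  <0:✗foll b7 p>
15. timeout(0):  nop
16. deliver 0→2:  nop
17. propose(3,'p'):  nop
18. deliver 3→2:  nop

10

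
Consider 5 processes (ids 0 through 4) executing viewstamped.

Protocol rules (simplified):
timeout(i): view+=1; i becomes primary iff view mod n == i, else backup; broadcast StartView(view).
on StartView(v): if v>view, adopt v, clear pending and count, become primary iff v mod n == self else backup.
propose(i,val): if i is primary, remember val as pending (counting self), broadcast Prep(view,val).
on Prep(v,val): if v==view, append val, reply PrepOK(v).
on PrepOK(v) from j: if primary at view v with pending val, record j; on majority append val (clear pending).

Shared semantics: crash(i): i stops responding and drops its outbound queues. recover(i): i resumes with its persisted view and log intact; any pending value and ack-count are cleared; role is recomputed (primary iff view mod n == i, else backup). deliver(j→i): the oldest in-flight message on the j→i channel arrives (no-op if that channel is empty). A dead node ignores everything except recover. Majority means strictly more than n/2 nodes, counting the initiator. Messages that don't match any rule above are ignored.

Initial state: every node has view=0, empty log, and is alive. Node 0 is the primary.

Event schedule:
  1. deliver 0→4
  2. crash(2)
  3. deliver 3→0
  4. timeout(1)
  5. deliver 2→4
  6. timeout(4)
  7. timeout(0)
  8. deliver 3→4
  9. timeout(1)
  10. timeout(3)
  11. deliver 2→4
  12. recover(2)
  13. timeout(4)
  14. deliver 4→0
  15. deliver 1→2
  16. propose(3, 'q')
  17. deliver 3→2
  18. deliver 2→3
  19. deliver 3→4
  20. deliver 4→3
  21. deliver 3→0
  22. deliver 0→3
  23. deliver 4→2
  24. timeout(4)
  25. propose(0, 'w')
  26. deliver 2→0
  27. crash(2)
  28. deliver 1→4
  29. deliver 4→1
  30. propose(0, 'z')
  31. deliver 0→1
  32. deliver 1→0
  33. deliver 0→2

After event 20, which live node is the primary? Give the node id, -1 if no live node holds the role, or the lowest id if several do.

step 1 deliver 0→4: —
step 2 crash(2): 2={✗back,v=0,log=-}
step 3 deliver 3→0: —
step 4 timeout(1): 1={prim,v=1,log=-}
step 5 deliver 2→4: —
step 6 timeout(4): 4={back,v=1,log=-}
step 7 timeout(0): 0={back,v=1,log=-}
step 8 deliver 3→4: —
step 9 timeout(1): 1={back,v=2,log=-}
step 10 timeout(3): 3={back,v=1,log=-}
step 11 deliver 2→4: —
step 12 recover(2): 2={back,v=0,log=-}
step 13 timeout(4): 4={back,v=2,log=-}
step 14 deliver 4→0: —
step 15 deliver 1→2: 2={back,v=1,log=-}
step 16 propose(3,'q'): —
step 17 deliver 3→2: —
step 18 deliver 2→3: —
step 19 deliver 3→4: —
step 20 deliver 4→3: —

-1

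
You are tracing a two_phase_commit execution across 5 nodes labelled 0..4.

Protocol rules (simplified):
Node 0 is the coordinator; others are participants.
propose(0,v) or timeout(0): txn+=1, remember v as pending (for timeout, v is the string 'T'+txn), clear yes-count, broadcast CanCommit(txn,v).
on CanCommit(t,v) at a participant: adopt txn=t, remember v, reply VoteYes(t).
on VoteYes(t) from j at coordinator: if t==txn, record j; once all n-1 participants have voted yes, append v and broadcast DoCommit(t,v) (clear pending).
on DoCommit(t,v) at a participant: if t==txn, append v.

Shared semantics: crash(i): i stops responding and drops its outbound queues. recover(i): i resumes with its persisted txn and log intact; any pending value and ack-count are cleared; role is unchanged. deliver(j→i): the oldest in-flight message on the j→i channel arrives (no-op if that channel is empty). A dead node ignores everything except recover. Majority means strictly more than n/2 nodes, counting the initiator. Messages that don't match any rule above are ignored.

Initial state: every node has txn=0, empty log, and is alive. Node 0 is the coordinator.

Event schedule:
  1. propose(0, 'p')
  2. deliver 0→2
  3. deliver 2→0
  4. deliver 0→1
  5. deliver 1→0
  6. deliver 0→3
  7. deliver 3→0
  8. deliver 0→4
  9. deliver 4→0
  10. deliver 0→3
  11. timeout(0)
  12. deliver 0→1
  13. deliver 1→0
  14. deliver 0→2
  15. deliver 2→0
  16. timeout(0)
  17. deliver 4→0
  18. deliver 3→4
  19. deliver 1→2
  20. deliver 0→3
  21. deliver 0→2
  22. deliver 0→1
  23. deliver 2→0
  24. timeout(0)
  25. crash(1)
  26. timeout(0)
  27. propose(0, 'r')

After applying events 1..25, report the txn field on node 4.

1

step 1 propose(0,'p'): 0={coor,t=1,log=-}
step 2 deliver 0→2: 2={part,t=1,log=-}
step 3 deliver 2→0: —
step 4 deliver 0→1: 1={part,t=1,log=-}
step 5 deliver 1→0: —
step 6 deliver 0→3: 3={part,t=1,log=-}
step 7 deliver 3→0: —
step 8 deliver 0→4: 4={part,t=1,log=-}
step 9 deliver 4→0: 0={coor,t=1,log=p}
step 10 deliver 0→3: 3={part,t=1,log=p}
step 11 timeout(0): 0={coor,t=2,log=p}
step 12 deliver 0→1: 1={part,t=1,log=p}
step 13 deliver 1→0: —
step 14 deliver 0→2: 2={part,t=1,log=p}
step 15 deliver 2→0: —
step 16 timeout(0): 0={coor,t=3,log=p}
step 17 deliver 4→0: —
step 18 deliver 3→4: —
step 19 deliver 1→2: —
step 20 deliver 0→3: 3={part,t=2,log=p}
step 21 deliver 0→2: 2={part,t=2,log=p}
step 22 deliver 0→1: 1={part,t=2,log=p}
step 23 deliver 2→0: —
step 24 timeout(0): 0={coor,t=4,log=p}
step 25 crash(1): 1={✗part,t=2,log=p}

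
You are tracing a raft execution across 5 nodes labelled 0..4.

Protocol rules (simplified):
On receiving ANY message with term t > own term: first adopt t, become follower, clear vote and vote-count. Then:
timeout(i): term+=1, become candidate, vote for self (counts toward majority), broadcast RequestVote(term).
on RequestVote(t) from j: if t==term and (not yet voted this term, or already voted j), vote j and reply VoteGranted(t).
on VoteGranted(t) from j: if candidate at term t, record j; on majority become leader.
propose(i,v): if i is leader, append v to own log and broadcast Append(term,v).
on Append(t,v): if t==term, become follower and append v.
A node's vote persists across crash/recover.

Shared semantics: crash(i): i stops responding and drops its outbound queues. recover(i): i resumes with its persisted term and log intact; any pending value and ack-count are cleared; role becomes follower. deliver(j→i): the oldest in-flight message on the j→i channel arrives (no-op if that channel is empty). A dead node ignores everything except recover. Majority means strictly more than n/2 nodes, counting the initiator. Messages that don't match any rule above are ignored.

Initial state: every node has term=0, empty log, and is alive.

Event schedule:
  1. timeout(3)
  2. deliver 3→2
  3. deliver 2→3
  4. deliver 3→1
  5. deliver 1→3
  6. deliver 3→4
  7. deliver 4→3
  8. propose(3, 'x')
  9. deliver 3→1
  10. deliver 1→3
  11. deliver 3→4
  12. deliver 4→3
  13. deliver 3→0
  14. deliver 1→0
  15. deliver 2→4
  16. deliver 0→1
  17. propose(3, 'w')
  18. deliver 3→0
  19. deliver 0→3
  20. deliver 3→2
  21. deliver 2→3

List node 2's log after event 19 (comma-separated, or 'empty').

step 1 timeout(3): 3={cand,t=1,log=-}
step 2 deliver 3→2: 2={foll,t=1,log=-}
step 3 deliver 2→3: —
step 4 deliver 3→1: 1={foll,t=1,log=-}
step 5 deliver 1→3: 3={lead,t=1,log=-}
step 6 deliver 3→4: 4={foll,t=1,log=-}
step 7 deliver 4→3: —
step 8 propose(3,'x'): 3={lead,t=1,log=x}
step 9 deliver 3→1: 1={foll,t=1,log=x}
step 10 deliver 1→3: —
step 11 deliver 3→4: 4={foll,t=1,log=x}
step 12 deliver 4→3: —
step 13 deliver 3→0: 0={foll,t=1,log=-}
step 14 deliver 1→0: —
step 15 deliver 2→4: —
step 16 deliver 0→1: —
step 17 propose(3,'w'): 3={lead,t=1,log=x,w}
step 18 deliver 3→0: 0={foll,t=1,log=x}
step 19 deliver 0→3: —

empty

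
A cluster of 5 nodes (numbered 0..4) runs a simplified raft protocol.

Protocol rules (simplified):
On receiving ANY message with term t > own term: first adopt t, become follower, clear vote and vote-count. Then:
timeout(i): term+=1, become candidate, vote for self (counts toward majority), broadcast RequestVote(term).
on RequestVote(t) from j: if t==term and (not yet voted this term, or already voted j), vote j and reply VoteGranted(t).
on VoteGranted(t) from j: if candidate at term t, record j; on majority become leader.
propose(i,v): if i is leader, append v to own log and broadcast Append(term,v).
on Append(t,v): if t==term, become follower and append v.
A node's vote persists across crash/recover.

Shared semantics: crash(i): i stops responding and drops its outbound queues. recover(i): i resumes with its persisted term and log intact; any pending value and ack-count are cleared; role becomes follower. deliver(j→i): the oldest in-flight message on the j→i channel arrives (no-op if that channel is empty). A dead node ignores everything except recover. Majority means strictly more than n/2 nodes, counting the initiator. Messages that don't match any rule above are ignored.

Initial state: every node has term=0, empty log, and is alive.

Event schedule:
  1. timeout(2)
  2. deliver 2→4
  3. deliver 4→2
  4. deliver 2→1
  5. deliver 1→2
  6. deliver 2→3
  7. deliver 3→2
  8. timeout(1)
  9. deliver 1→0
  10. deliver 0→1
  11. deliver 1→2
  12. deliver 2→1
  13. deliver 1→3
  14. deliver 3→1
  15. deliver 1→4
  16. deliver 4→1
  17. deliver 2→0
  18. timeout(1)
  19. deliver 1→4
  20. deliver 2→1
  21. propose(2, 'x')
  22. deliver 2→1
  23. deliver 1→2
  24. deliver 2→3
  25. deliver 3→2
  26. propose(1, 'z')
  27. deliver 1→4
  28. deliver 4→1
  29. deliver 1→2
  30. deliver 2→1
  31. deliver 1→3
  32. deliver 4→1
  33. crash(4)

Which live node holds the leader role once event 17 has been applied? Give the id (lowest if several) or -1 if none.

e1 timeout(2): 2[cand,t=1,-]
e2 deliver 2→4: 4[foll,t=1,-]
e3 deliver 4→2: ·
e4 deliver 2→1: 1[foll,t=1,-]
e5 deliver 1→2: 2[lead,t=1,-]
e6 deliver 2→3: 3[foll,t=1,-]
e7 deliver 3→2: ·
e8 timeout(1): 1[cand,t=2,-]
e9 deliver 1→0: 0[foll,t=2,-]
e10 deliver 0→1: ·
e11 deliver 1→2: 2[foll,t=2,-]
e12 deliver 2→1: 1[lead,t=2,-]
e13 deliver 1→3: 3[foll,t=2,-]
e14 deliver 3→1: ·
e15 deliver 1→4: 4[foll,t=2,-]
e16 deliver 4→1: ·
e17 deliver 2→0: ·

1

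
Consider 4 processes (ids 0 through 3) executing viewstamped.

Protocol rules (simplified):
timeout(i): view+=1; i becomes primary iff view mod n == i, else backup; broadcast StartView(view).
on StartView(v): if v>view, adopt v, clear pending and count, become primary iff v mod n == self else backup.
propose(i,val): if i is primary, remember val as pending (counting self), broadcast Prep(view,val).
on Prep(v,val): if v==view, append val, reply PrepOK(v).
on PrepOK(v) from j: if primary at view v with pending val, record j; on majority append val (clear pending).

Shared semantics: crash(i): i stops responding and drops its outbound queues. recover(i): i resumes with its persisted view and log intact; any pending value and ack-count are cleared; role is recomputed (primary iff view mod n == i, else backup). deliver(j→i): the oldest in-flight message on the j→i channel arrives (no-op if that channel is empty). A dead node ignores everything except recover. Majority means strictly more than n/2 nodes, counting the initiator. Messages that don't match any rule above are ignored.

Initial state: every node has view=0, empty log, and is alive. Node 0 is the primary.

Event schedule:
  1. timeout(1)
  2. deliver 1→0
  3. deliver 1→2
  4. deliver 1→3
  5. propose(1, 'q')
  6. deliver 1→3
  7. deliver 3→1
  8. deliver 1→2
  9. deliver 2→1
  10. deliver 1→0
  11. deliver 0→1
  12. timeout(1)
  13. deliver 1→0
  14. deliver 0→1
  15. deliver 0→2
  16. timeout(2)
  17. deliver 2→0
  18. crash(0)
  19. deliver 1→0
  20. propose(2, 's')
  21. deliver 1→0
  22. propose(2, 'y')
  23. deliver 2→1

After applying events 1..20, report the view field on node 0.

1. timeout(1):  <1:prim v1 ->
2. deliver 1→0:  <0:back v1 ->
3. deliver 1→2:  <2:back v1 ->
4. deliver 1→3:  <3:back v1 ->
5. propose(1,'q'):  nop
6. deliver 1→3:  <3:back v1 q>
7. deliver 3→1:  nop
8. deliver 1→2:  <2:back v1 q>
9. deliver 2→1:  <1:prim v1 q>
10. deliver 1→0:  <0:back v1 q>
11. deliver 0→1:  nop
12. timeout(1):  <1:back v2 q>
13. deliver 1→0:  <0:back v2 q>
14. deliver 0→1:  nop
15. deliver 0→2:  nop
16. timeout(2):  <2:prim v2 q>
17. deliver 2→0:  nop
18. crash(0):  <0:✗back v2 q>
19. deliver 1→0:  nop
20. propose(2,'s'):  nop

2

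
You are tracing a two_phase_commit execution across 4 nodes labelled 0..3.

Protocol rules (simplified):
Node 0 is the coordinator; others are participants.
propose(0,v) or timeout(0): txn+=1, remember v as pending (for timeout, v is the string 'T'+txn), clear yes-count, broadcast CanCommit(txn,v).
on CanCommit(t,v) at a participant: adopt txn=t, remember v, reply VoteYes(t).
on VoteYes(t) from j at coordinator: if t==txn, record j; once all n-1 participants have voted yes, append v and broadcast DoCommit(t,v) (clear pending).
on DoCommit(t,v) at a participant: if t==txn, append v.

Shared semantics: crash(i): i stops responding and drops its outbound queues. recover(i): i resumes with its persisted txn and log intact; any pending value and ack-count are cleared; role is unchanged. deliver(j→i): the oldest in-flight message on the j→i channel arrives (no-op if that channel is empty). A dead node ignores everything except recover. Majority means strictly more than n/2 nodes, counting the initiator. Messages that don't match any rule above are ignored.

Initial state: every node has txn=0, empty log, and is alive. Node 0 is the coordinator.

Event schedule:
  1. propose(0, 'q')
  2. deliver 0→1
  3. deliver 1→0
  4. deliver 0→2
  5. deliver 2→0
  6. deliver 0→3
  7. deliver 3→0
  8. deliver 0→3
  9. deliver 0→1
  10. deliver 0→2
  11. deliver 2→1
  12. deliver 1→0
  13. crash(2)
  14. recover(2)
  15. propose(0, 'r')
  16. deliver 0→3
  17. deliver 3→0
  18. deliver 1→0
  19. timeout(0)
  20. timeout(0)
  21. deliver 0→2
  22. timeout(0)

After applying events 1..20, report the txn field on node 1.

1

e1 propose(0,'q'): 0[coor,t=1,-]
e2 deliver 0→1: 1[part,t=1,-]
e3 deliver 1→0: ·
e4 deliver 0→2: 2[part,t=1,-]
e5 deliver 2→0: ·
e6 deliver 0→3: 3[part,t=1,-]
e7 deliver 3→0: 0[coor,t=1,q]
e8 deliver 0→3: 3[part,t=1,q]
e9 deliver 0→1: 1[part,t=1,q]
e10 deliver 0→2: 2[part,t=1,q]
e11 deliver 2→1: ·
e12 deliver 1→0: ·
e13 crash(2): 2[✗part,t=1,q]
e14 recover(2): 2[part,t=1,q]
e15 propose(0,'r'): 0[coor,t=2,q]
e16 deliver 0→3: 3[part,t=2,q]
e17 deliver 3→0: ·
e18 deliver 1→0: ·
e19 timeout(0): 0[coor,t=3,q]
e20 timeout(0): 0[coor,t=4,q]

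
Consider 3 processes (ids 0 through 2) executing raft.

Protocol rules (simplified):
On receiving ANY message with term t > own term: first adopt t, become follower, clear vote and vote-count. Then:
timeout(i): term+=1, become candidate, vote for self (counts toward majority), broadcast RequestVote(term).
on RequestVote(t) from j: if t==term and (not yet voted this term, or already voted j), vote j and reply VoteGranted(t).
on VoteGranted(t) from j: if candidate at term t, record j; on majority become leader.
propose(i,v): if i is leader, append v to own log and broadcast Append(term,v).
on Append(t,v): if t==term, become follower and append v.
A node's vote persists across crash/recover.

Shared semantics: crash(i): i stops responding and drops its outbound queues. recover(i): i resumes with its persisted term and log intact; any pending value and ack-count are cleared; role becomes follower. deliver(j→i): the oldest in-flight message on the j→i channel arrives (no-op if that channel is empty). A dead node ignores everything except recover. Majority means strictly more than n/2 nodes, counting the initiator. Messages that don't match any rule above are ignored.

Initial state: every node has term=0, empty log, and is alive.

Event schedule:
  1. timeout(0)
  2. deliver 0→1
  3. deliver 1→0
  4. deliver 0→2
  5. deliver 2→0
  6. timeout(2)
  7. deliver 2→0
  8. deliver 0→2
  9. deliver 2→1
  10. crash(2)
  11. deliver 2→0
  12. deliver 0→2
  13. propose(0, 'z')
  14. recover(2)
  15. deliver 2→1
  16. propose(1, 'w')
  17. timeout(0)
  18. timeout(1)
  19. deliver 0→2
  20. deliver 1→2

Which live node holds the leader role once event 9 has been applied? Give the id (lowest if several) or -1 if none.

[1] timeout(0) → N0(cand t1 [-])
[2] deliver 0→1 → N1(foll t1 [-])
[3] deliver 1→0 → N0(lead t1 [-])
[4] deliver 0→2 → N2(foll t1 [-])
[5] deliver 2→0 → ∅
[6] timeout(2) → N2(cand t2 [-])
[7] deliver 2→0 → N0(foll t2 [-])
[8] deliver 0→2 → N2(lead t2 [-])
[9] deliver 2→1 → N1(foll t2 [-])

2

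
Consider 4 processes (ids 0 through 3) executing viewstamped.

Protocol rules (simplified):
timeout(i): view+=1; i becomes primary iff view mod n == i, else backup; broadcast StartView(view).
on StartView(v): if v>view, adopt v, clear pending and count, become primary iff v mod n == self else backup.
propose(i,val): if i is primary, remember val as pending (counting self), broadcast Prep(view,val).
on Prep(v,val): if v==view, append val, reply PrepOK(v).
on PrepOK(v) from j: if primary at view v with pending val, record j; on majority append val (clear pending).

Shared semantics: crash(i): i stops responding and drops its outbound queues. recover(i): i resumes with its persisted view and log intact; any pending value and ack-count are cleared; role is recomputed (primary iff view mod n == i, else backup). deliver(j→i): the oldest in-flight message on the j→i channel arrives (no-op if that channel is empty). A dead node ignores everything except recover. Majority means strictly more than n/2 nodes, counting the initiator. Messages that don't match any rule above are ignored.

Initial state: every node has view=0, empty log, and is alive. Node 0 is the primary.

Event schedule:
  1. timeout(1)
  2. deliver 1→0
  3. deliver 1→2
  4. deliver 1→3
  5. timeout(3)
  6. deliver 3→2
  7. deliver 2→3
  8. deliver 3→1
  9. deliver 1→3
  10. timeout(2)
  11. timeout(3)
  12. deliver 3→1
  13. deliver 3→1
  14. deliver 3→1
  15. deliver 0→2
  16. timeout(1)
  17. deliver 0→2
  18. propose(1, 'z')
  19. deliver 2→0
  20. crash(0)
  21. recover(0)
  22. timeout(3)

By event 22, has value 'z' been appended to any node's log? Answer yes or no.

1. timeout(1):  <1:prim v1 ->
2. deliver 1→0:  <0:back v1 ->
3. deliver 1→2:  <2:back v1 ->
4. deliver 1→3:  <3:back v1 ->
5. timeout(3):  <3:back v2 ->
6. deliver 3→2:  <2:prim v2 ->
7. deliver 2→3:  nop
8. deliver 3→1:  <1:back v2 ->
9. deliver 1→3:  nop
10. timeout(2):  <2:back v3 ->
11. timeout(3):  <3:prim v3 ->
12. deliver 3→1:  <1:back v3 ->
13. deliver 3→1:  nop
14. deliver 3→1:  nop
15. deliver 0→2:  nop
16. timeout(1):  <1:back v4 ->
17. deliver 0→2:  nop
18. propose(1,'z'):  nop
19. deliver 2→0:  <0:back v3 ->
20. crash(0):  <0:✗back v3 ->
21. recover(0):  <0:back v3 ->
22. timeout(3):  <3:back v4 ->

no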